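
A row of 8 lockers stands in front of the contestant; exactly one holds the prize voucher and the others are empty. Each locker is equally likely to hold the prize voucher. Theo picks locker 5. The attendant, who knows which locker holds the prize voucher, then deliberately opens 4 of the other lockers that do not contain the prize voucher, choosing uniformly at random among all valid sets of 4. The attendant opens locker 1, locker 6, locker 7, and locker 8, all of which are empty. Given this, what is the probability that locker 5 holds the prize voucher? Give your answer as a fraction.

Condition on the true location of the prize voucher.
If it is in any of lockers 1, 6, 7, and 8 (prior 1/8 each): that locker was opened and seen not to hold the prize — ruled out; weight (1/8)·0 = 0 each.
If it is in any of lockers 2, 3, and 4 (prior 1/8 each): the attendant has 15 equally likely choices, so probability 1/15; weight (1/8)·(1/15) = 1/120 each.
If it is in locker 5 (prior 1/8): the attendant has 35 equally likely choices, so probability 1/35; weight (1/8)·(1/35) = 1/280.
The weights sum to 1/35.
So P(the prize voucher in locker 5 | the attendant opened locker 1, locker 6, locker 7, and locker 8) = (1/280) / (1/35) = 1/8.

1/8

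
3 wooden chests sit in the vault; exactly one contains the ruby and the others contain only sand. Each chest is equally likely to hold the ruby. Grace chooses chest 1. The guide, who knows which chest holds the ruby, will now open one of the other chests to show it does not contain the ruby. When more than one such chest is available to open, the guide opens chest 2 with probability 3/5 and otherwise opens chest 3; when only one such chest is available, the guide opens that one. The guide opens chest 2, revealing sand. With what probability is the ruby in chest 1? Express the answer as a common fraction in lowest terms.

Condition on the true location of the ruby.
If it is in chest 1 (prior 1/3): chest 2 is available, opened with probability 3/5; weight (1/3)·(3/5) = 1/5.
If it is in chest 2 (prior 1/3): the guide opened chest 2, so this case is ruled out; weight (1/3)·0 = 0.
If it is in chest 3 (prior 1/3): only chest 2 is available, probability 1; weight (1/3)·1 = 1/3.
The weights sum to 8/15.
So P(the ruby in chest 1 | the guide opened chest 2) = (1/5) / (8/15) = 3/8.

3/8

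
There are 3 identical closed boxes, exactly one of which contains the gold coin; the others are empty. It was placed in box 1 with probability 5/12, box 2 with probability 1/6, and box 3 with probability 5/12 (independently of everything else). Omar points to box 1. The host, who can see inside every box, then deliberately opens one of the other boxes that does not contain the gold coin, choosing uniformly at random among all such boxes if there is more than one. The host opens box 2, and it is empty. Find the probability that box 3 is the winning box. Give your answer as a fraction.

2/3

Condition on the true location of the gold coin.
If it is in box 1 (prior 5/12): the host has 2 equally likely choices, so probability 1/2; weight (5/12)·(1/2) = 5/24.
If it is in box 2 (prior 1/6): the host opened box 2, so this case is ruled out; weight (1/6)·0 = 0.
If it is in box 3 (prior 5/12): the host has no choice, probability 1; weight (5/12)·1 = 5/12.
The weights sum to 5/8.
So P(the gold coin in box 3 | the host opened box 2) = (5/12) / (5/8) = 2/3.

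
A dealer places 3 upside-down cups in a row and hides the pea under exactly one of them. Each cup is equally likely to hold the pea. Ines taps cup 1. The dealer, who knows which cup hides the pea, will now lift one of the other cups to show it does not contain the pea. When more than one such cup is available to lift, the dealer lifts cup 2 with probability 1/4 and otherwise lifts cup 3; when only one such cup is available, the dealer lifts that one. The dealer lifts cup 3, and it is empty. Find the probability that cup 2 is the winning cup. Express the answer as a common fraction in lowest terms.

Condition on the true location of the pea.
If it is under cup 1 (prior 1/3): cup 2 is available but not opened, probability 3/4; weight (1/3)·(3/4) = 1/4.
If it is under cup 2 (prior 1/3): only cup 3 is available, probability 1; weight (1/3)·1 = 1/3.
If it is under cup 3 (prior 1/3): the dealer opened cup 3, so this case is ruled out; weight (1/3)·0 = 0.
The weights sum to 7/12.
So P(the pea under cup 2 | the dealer opened cup 3) = (1/3) / (7/12) = 4/7.

4/7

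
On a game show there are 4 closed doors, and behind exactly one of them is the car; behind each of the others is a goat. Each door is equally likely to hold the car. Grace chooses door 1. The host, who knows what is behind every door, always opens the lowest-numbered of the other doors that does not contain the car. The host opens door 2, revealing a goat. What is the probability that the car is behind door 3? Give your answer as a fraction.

1/3

Condition on the true location of the car.
If it is behind any of doors 1, 3, and 4 (prior 1/4 each): door 2 is the lowest-numbered option available, probability 1; weight (1/4)·1 = 1/4 each.
If it is behind door 2 (prior 1/4): the host opened door 2, so this case is ruled out; weight (1/4)·0 = 0.
The weights sum to 3/4.
So P(the car behind door 3 | the host opened door 2) = (1/4) / (3/4) = 1/3.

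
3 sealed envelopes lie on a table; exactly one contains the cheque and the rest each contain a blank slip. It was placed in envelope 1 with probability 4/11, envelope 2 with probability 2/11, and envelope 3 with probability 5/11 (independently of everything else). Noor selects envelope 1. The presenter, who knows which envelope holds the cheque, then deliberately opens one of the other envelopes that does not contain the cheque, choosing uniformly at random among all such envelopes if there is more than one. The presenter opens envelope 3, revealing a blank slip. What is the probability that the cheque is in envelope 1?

1/2

Apply Bayes' rule, conditioning on where the cheque actually is.
If it is in envelope 1 (prior 4/11): the presenter has 2 equally likely choices, so probability 1/2; weight (4/11)·(1/2) = 2/11.
If it is in envelope 2 (prior 2/11): the presenter has no choice, probability 1; weight (2/11)·1 = 2/11.
If it is in envelope 3 (prior 5/11): the presenter opened envelope 3, so this case is ruled out; weight (5/11)·0 = 0.
The weights sum to 4/11.
So P(the cheque in envelope 1 | the presenter opened envelope 3) = (2/11) / (4/11) = 1/2.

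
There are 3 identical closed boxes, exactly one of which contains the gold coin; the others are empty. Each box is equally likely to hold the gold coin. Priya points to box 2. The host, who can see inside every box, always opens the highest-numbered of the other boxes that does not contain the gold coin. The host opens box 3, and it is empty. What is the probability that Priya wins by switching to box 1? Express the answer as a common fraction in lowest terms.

Condition on the true location of the gold coin.
If it is in either of boxes 1 and 2 (prior 1/3 each): box 3 is the highest-numbered option available, probability 1; weight (1/3)·1 = 1/3 each.
If it is in box 3 (prior 1/3): the host opened box 3, so this case is ruled out; weight (1/3)·0 = 0.
The weights sum to 2/3.
So P(the gold coin in box 1 | the host opened box 3) = (1/3) / (2/3) = 1/2.

1/2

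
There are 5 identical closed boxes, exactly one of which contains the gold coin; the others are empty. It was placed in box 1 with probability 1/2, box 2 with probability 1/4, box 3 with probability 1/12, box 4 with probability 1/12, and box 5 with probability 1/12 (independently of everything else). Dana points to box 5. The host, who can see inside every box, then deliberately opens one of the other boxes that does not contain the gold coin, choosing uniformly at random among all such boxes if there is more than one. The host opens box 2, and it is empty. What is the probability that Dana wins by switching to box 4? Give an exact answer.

Condition on the true location of the gold coin.
If it is in box 1 (prior 1/2): the host has 3 equally likely choices, so probability 1/3; weight (1/2)·(1/3) = 1/6.
If it is in box 2 (prior 1/4): the host opened box 2, so this case is ruled out; weight (1/4)·0 = 0.
If it is in either of boxes 3 and 4 (prior 1/12 each): the host has 3 equally likely choices, so probability 1/3; weight (1/12)·(1/3) = 1/36 each.
If it is in box 5 (prior 1/12): the host has 4 equally likely choices, so probability 1/4; weight (1/12)·(1/4) = 1/48.
The weights sum to 35/144.
So P(the gold coin in box 4 | the host opened box 2) = (1/36) / (35/144) = 4/35.

4/35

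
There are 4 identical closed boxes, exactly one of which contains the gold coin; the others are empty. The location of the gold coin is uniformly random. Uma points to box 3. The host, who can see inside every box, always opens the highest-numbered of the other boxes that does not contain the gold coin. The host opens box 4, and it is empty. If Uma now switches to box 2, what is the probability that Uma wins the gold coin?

1/3

Consider each possible location of the gold coin in turn.
If it is in any of boxes 1, 2, and 3 (prior 1/4 each): box 4 is the highest-numbered option available, probability 1; weight (1/4)·1 = 1/4 each.
If it is in box 4 (prior 1/4): the host opened box 4, so this case is ruled out; weight (1/4)·0 = 0.
The weights sum to 3/4.
So P(the gold coin in box 2 | the host opened box 4) = (1/4) / (3/4) = 1/3.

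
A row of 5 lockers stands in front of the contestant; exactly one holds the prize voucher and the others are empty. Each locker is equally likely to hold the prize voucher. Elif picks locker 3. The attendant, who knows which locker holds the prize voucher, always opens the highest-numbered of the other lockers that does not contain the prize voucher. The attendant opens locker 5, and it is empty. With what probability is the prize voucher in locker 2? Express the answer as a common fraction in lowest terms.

1/4

Consider each possible location of the prize voucher in turn.
If it is in any of lockers 1, 2, 3, and 4 (prior 1/5 each): locker 5 is the highest-numbered option available, probability 1; weight (1/5)·1 = 1/5 each.
If it is in locker 5 (prior 1/5): the attendant opened locker 5, so this case is ruled out; weight (1/5)·0 = 0.
The weights sum to 4/5.
So P(the prize voucher in locker 2 | the attendant opened locker 5) = (1/5) / (4/5) = 1/4.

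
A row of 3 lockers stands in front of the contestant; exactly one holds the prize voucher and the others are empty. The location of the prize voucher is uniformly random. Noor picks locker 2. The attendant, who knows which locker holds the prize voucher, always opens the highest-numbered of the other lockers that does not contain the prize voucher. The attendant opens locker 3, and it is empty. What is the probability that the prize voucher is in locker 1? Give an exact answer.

Apply Bayes' rule, conditioning on where the prize voucher actually is.
If it is in either of lockers 1 and 2 (prior 1/3 each): locker 3 is the highest-numbered option available, probability 1; weight (1/3)·1 = 1/3 each.
If it is in locker 3 (prior 1/3): the attendant opened locker 3, so this case is ruled out; weight (1/3)·0 = 0.
The weights sum to 2/3.
So P(the prize voucher in locker 1 | the attendant opened locker 3) = (1/3) / (2/3) = 1/2.

1/2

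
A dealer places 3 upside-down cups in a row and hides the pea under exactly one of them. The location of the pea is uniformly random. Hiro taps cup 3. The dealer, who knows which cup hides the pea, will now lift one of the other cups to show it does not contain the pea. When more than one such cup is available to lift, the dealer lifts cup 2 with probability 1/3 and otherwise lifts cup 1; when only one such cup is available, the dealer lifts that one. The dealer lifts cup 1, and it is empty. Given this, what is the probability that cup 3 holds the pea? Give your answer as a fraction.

2/5

Apply Bayes' rule, conditioning on where the pea actually is.
If it is under cup 1 (prior 1/3): the dealer opened cup 1, so this case is ruled out; weight (1/3)·0 = 0.
If it is under cup 2 (prior 1/3): only cup 1 is available, probability 1; weight (1/3)·1 = 1/3.
If it is under cup 3 (prior 1/3): cup 2 is available but not opened, probability 2/3; weight (1/3)·(2/3) = 2/9.
The weights sum to 5/9.
So P(the pea under cup 3 | the dealer opened cup 1) = (2/9) / (5/9) = 2/5.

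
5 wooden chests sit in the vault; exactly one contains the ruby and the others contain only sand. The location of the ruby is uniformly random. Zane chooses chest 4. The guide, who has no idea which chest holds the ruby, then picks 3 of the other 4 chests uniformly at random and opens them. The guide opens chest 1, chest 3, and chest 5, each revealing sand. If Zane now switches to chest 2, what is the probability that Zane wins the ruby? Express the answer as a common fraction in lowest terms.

1/2

Apply Bayes' rule, conditioning on where the ruby actually is.
If it is in any of chests 1, 3, and 5 (prior 1/5 each): that chest was opened and seen not to hold the prize — ruled out; weight (1/5)·0 = 0 each.
If it is in either of chests 2 and 4 (prior 1/5 each): the guide picks exactly this set with probability 1/4 regardless, and none is the prize; weight (1/5)·(1/4) = 1/20 each.
The weights sum to 1/10.
So P(the ruby in chest 2 | the guide opened chest 1, chest 3, and chest 5) = (1/20) / (1/10) = 1/2.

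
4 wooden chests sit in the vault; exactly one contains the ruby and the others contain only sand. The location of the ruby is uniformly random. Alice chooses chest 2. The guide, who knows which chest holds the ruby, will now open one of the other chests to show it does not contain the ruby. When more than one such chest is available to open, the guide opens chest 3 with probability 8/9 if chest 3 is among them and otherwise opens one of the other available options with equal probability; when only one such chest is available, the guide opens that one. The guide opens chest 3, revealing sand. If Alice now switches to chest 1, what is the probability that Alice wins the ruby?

Apply Bayes' rule, conditioning on where the ruby actually is.
If it is in any of chests 1, 2, and 4 (prior 1/4 each): chest 3 is available, opened with probability 8/9; weight (1/4)·(8/9) = 2/9 each.
If it is in chest 3 (prior 1/4): the guide opened chest 3, so this case is ruled out; weight (1/4)·0 = 0.
The weights sum to 2/3.
So P(the ruby in chest 1 | the guide opened chest 3) = (2/9) / (2/3) = 1/3.

1/3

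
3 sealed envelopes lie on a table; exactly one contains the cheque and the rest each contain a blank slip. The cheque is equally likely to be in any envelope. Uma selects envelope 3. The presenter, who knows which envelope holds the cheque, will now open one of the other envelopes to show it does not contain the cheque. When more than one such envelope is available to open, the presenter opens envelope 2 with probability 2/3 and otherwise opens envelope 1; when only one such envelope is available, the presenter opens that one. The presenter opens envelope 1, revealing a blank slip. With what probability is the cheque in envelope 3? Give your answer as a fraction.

1/4

Consider each possible location of the cheque in turn.
If it is in envelope 1 (prior 1/3): the presenter opened envelope 1, so this case is ruled out; weight (1/3)·0 = 0.
If it is in envelope 2 (prior 1/3): only envelope 1 is available, probability 1; weight (1/3)·1 = 1/3.
If it is in envelope 3 (prior 1/3): envelope 2 is available but not opened, probability 1/3; weight (1/3)·(1/3) = 1/9.
The weights sum to 4/9.
So P(the cheque in envelope 3 | the presenter opened envelope 1) = (1/9) / (4/9) = 1/4.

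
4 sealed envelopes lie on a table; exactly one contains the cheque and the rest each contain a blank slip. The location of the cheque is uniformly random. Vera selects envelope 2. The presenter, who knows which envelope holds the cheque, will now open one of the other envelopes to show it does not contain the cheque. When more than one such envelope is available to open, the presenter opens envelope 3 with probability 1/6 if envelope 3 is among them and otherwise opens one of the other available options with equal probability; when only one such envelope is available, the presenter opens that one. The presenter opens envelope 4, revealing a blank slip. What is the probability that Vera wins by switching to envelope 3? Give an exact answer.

2/7

Condition on the true location of the cheque.
If it is in envelope 1 (prior 1/4): envelope 3 is available but not opened, probability 5/6; weight (1/4)·(5/6) = 5/24.
If it is in envelope 2 (prior 1/4): envelope 3 is available but not opened; envelope 4 gets probability (1 − 1/6)/2 = 5/12; weight (1/4)·(5/12) = 5/48.
If it is in envelope 3 (prior 1/4): envelope 3 holds the prize so is unavailable; the presenter chooses uniformly among the 2 others, probability 1/2; weight (1/4)·(1/2) = 1/8.
If it is in envelope 4 (prior 1/4): the presenter opened envelope 4, so this case is ruled out; weight (1/4)·0 = 0.
The weights sum to 7/16.
So P(the cheque in envelope 3 | the presenter opened envelope 4) = (1/8) / (7/16) = 2/7.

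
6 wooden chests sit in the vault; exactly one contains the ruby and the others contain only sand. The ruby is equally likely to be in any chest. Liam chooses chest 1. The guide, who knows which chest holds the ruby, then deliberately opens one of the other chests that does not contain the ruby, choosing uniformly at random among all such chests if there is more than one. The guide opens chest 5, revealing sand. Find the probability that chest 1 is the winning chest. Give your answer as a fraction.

1/6

Consider each possible location of the ruby in turn.
If it is in chest 1 (prior 1/6): the guide has 5 equally likely choices, so probability 1/5; weight (1/6)·(1/5) = 1/30.
If it is in any of chests 2, 3, 4, and 6 (prior 1/6 each): the guide has 4 equally likely choices, so probability 1/4; weight (1/6)·(1/4) = 1/24 each.
If it is in chest 5 (prior 1/6): the guide opened chest 5, so this case is ruled out; weight (1/6)·0 = 0.
The weights sum to 1/5.
So P(the ruby in chest 1 | the guide opened chest 5) = (1/30) / (1/5) = 1/6.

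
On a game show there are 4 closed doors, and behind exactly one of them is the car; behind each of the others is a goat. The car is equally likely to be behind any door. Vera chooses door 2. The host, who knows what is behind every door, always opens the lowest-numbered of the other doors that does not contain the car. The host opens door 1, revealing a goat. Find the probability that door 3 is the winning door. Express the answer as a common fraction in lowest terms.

Condition on the true location of the car.
If it is behind door 1 (prior 1/4): the host opened door 1, so this case is ruled out; weight (1/4)·0 = 0.
If it is behind any of doors 2, 3, and 4 (prior 1/4 each): door 1 is the lowest-numbered option available, probability 1; weight (1/4)·1 = 1/4 each.
The weights sum to 3/4.
So P(the car behind door 3 | the host opened door 1) = (1/4) / (3/4) = 1/3.

1/3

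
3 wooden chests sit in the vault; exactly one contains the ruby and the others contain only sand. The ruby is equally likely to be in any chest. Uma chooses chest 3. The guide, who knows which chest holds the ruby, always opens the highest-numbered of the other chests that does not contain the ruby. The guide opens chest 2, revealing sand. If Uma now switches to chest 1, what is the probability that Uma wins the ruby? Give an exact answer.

Apply Bayes' rule, conditioning on where the ruby actually is.
If it is in either of chests 1 and 3 (prior 1/3 each): chest 2 is the highest-numbered option available, probability 1; weight (1/3)·1 = 1/3 each.
If it is in chest 2 (prior 1/3): the guide opened chest 2, so this case is ruled out; weight (1/3)·0 = 0.
The weights sum to 2/3.
So P(the ruby in chest 1 | the guide opened chest 2) = (1/3) / (2/3) = 1/2.

1/2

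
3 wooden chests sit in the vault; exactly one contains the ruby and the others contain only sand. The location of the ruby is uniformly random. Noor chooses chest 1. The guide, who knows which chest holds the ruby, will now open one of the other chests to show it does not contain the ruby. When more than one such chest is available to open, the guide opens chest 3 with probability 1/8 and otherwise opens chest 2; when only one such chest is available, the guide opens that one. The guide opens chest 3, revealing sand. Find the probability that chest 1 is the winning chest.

1/9

Condition on the true location of the ruby.
If it is in chest 1 (prior 1/3): chest 3 is available, opened with probability 1/8; weight (1/3)·(1/8) = 1/24.
If it is in chest 2 (prior 1/3): only chest 3 is available, probability 1; weight (1/3)·1 = 1/3.
If it is in chest 3 (prior 1/3): the guide opened chest 3, so this case is ruled out; weight (1/3)·0 = 0.
The weights sum to 3/8.
So P(the ruby in chest 1 | the guide opened chest 3) = (1/24) / (3/8) = 1/9.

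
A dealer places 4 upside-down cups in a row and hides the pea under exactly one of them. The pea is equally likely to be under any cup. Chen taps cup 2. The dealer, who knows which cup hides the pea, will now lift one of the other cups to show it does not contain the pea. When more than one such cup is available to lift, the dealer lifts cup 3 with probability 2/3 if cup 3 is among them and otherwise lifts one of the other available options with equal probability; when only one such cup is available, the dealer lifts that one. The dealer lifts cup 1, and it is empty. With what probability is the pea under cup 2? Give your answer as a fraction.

1/6

Apply Bayes' rule, conditioning on where the pea actually is.
If it is under cup 1 (prior 1/4): the dealer opened cup 1, so this case is ruled out; weight (1/4)·0 = 0.
If it is under cup 2 (prior 1/4): cup 3 is available but not opened; cup 1 gets probability (1 − 2/3)/2 = 1/6; weight (1/4)·(1/6) = 1/24.
If it is under cup 3 (prior 1/4): cup 3 holds the prize so is unavailable; the dealer chooses uniformly among the 2 others, probability 1/2; weight (1/4)·(1/2) = 1/8.
If it is under cup 4 (prior 1/4): cup 3 is available but not opened, probability 1/3; weight (1/4)·(1/3) = 1/12.
The weights sum to 1/4.
So P(the pea under cup 2 | the dealer opened cup 1) = (1/24) / (1/4) = 1/6.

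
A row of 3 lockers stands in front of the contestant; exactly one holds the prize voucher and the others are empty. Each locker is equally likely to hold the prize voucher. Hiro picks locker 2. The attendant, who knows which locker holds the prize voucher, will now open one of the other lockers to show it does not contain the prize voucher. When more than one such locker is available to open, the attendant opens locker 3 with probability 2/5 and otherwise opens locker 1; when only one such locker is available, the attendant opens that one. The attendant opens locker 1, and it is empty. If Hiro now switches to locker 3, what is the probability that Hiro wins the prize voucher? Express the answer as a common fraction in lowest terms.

5/8

Apply Bayes' rule, conditioning on where the prize voucher actually is.
If it is in locker 1 (prior 1/3): the attendant opened locker 1, so this case is ruled out; weight (1/3)·0 = 0.
If it is in locker 2 (prior 1/3): locker 3 is available but not opened, probability 3/5; weight (1/3)·(3/5) = 1/5.
If it is in locker 3 (prior 1/3): only locker 1 is available, probability 1; weight (1/3)·1 = 1/3.
The weights sum to 8/15.
So P(the prize voucher in locker 3 | the attendant opened locker 1) = (1/3) / (8/15) = 5/8.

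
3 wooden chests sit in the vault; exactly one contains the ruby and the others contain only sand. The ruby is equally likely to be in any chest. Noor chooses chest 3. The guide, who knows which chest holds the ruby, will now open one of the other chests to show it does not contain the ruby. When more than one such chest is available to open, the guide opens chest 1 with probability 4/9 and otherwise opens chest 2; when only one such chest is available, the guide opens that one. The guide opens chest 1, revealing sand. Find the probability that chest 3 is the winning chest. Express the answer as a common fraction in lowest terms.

Apply Bayes' rule, conditioning on where the ruby actually is.
If it is in chest 1 (prior 1/3): the guide opened chest 1, so this case is ruled out; weight (1/3)·0 = 0.
If it is in chest 2 (prior 1/3): only chest 1 is available, probability 1; weight (1/3)·1 = 1/3.
If it is in chest 3 (prior 1/3): chest 1 is available, opened with probability 4/9; weight (1/3)·(4/9) = 4/27.
The weights sum to 13/27.
So P(the ruby in chest 3 | the guide opened chest 1) = (4/27) / (13/27) = 4/13.

4/13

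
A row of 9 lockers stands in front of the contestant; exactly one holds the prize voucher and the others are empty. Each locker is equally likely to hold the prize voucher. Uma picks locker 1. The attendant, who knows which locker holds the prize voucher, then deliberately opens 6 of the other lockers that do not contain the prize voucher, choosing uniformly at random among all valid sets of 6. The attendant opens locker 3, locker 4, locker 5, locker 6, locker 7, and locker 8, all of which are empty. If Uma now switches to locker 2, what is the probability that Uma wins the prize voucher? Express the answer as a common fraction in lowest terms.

Apply Bayes' rule, conditioning on where the prize voucher actually is.
If it is in locker 1 (prior 1/9): the attendant has 28 equally likely choices, so probability 1/28; weight (1/9)·(1/28) = 1/252.
If it is in either of lockers 2 and 9 (prior 1/9 each): the attendant has 7 equally likely choices, so probability 1/7; weight (1/9)·(1/7) = 1/63 each.
If it is in any of lockers 3, 4, 5, 6, 7, and 8 (prior 1/9 each): that locker was opened and seen not to hold the prize — ruled out; weight (1/9)·0 = 0 each.
The weights sum to 1/28.
So P(the prize voucher in locker 2 | the attendant opened locker 3, locker 4, locker 5, locker 6, locker 7, and locker 8) = (1/63) / (1/28) = 4/9.

4/9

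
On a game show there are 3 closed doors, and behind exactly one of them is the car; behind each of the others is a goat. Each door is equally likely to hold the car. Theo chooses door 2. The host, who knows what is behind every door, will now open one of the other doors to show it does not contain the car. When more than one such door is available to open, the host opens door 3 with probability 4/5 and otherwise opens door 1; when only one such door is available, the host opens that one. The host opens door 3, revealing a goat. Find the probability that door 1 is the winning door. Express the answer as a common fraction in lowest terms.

Condition on the true location of the car.
If it is behind door 1 (prior 1/3): only door 3 is available, probability 1; weight (1/3)·1 = 1/3.
If it is behind door 2 (prior 1/3): door 3 is available, opened with probability 4/5; weight (1/3)·(4/5) = 4/15.
If it is behind door 3 (prior 1/3): the host opened door 3, so this case is ruled out; weight (1/3)·0 = 0.
The weights sum to 3/5.
So P(the car behind door 1 | the host opened door 3) = (1/3) / (3/5) = 5/9.

5/9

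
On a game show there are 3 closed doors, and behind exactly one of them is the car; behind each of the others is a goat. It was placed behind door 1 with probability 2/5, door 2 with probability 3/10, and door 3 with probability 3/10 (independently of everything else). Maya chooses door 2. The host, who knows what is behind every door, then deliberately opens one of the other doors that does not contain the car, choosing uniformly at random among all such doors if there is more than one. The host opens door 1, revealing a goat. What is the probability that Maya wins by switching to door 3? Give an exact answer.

Condition on the true location of the car.
If it is behind door 1 (prior 2/5): the host opened door 1, so this case is ruled out; weight (2/5)·0 = 0.
If it is behind door 2 (prior 3/10): the host has 2 equally likely choices, so probability 1/2; weight (3/10)·(1/2) = 3/20.
If it is behind door 3 (prior 3/10): the host has no choice, probability 1; weight (3/10)·1 = 3/10.
The weights sum to 9/20.
So P(the car behind door 3 | the host opened door 1) = (3/10) / (9/20) = 2/3.

2/3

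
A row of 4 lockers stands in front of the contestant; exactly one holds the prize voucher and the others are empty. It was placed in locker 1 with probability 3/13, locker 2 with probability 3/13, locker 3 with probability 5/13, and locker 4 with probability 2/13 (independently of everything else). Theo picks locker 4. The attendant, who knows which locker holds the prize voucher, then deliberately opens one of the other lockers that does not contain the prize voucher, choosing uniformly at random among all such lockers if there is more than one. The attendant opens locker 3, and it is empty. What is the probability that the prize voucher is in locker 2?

9/22

Apply Bayes' rule, conditioning on where the prize voucher actually is.
If it is in either of lockers 1 and 2 (prior 3/13 each): the attendant has 2 equally likely choices, so probability 1/2; weight (3/13)·(1/2) = 3/26 each.
If it is in locker 3 (prior 5/13): the attendant opened locker 3, so this case is ruled out; weight (5/13)·0 = 0.
If it is in locker 4 (prior 2/13): the attendant has 3 equally likely choices, so probability 1/3; weight (2/13)·(1/3) = 2/39.
The weights sum to 11/39.
So P(the prize voucher in locker 2 | the attendant opened locker 3) = (3/26) / (11/39) = 9/22.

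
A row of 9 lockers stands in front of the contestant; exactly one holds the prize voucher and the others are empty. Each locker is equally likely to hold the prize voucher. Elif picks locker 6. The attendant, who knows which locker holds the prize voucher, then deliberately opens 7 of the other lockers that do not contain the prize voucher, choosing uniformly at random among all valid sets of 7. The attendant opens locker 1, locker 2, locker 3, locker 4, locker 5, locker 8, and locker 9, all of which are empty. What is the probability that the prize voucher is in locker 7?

8/9

Condition on the true location of the prize voucher.
If it is in any of lockers 1, 2, 3, 4, 5, 8, and 9 (prior 1/9 each): that locker was opened and seen not to hold the prize — ruled out; weight (1/9)·0 = 0 each.
If it is in locker 6 (prior 1/9): the attendant has 8 equally likely choices, so probability 1/8; weight (1/9)·(1/8) = 1/72.
If it is in locker 7 (prior 1/9): the attendant has no choice, probability 1; weight (1/9)·1 = 1/9.
The weights sum to 1/8.
So P(the prize voucher in locker 7 | the attendant opened locker 1, locker 2, locker 3, locker 4, locker 5, locker 8, and locker 9) = (1/9) / (1/8) = 8/9.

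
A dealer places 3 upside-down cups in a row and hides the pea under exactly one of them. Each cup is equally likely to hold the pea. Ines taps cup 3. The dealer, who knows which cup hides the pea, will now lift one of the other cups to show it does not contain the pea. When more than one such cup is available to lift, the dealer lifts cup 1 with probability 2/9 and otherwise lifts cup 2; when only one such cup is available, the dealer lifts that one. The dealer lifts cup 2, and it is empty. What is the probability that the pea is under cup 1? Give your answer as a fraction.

9/16

Apply Bayes' rule, conditioning on where the pea actually is.
If it is under cup 1 (prior 1/3): only cup 2 is available, probability 1; weight (1/3)·1 = 1/3.
If it is under cup 2 (prior 1/3): the dealer opened cup 2, so this case is ruled out; weight (1/3)·0 = 0.
If it is under cup 3 (prior 1/3): cup 1 is available but not opened, probability 7/9; weight (1/3)·(7/9) = 7/27.
The weights sum to 16/27.
So P(the pea under cup 1 | the dealer opened cup 2) = (1/3) / (16/27) = 9/16.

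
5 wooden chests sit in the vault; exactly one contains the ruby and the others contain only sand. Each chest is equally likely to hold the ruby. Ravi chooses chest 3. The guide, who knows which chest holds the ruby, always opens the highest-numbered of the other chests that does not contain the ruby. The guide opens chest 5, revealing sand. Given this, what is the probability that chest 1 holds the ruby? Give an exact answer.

1/4

Consider each possible location of the ruby in turn.
If it is in any of chests 1, 2, 3, and 4 (prior 1/5 each): chest 5 is the highest-numbered option available, probability 1; weight (1/5)·1 = 1/5 each.
If it is in chest 5 (prior 1/5): the guide opened chest 5, so this case is ruled out; weight (1/5)·0 = 0.
The weights sum to 4/5.
So P(the ruby in chest 1 | the guide opened chest 5) = (1/5) / (4/5) = 1/4.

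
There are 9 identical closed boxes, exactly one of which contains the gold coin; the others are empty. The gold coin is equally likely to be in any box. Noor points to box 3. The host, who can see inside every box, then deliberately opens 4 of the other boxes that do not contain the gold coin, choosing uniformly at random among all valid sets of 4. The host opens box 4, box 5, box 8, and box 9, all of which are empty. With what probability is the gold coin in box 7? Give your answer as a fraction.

2/9

Condition on the true location of the gold coin.
If it is in any of boxes 1, 2, 6, and 7 (prior 1/9 each): the host has 35 equally likely choices, so probability 1/35; weight (1/9)·(1/35) = 1/315 each.
If it is in box 3 (prior 1/9): the host has 70 equally likely choices, so probability 1/70; weight (1/9)·(1/70) = 1/630.
If it is in any of boxes 4, 5, 8, and 9 (prior 1/9 each): that box was opened and seen not to hold the prize — ruled out; weight (1/9)·0 = 0 each.
The weights sum to 1/70.
So P(the gold coin in box 7 | the host opened box 4, box 5, box 8, and box 9) = (1/315) / (1/70) = 2/9.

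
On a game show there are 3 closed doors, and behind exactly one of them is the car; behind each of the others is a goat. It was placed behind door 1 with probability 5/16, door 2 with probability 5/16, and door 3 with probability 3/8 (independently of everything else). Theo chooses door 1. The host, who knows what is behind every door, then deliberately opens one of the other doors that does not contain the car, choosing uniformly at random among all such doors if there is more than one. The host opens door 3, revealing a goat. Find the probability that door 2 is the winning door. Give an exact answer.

Condition on the true location of the car.
If it is behind door 1 (prior 5/16): the host has 2 equally likely choices, so probability 1/2; weight (5/16)·(1/2) = 5/32.
If it is behind door 2 (prior 5/16): the host has no choice, probability 1; weight (5/16)·1 = 5/16.
If it is behind door 3 (prior 3/8): the host opened door 3, so this case is ruled out; weight (3/8)·0 = 0.
The weights sum to 15/32.
So P(the car behind door 2 | the host opened door 3) = (5/16) / (15/32) = 2/3.

2/3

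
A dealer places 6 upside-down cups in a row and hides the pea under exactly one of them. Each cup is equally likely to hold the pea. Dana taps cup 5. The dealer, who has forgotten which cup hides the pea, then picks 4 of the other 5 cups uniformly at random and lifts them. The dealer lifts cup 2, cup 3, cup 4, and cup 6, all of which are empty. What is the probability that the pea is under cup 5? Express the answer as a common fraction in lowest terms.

1/2

Condition on the true location of the pea.
If it is under either of cups 1 and 5 (prior 1/6 each): the dealer picks exactly this set with probability 1/5 regardless, and none is the prize; weight (1/6)·(1/5) = 1/30 each.
If it is under any of cups 2, 3, 4, and 6 (prior 1/6 each): that cup was opened and seen not to hold the prize — ruled out; weight (1/6)·0 = 0 each.
The weights sum to 1/15.
So P(the pea under cup 5 | the dealer opened cup 2, cup 3, cup 4, and cup 6) = (1/30) / (1/15) = 1/2.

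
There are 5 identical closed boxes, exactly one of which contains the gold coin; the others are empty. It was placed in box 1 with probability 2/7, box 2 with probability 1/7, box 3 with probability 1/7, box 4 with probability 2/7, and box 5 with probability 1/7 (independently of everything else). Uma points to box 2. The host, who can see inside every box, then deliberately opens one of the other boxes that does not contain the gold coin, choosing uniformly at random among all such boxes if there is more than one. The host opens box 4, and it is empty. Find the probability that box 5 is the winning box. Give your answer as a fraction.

4/19

Consider each possible location of the gold coin in turn.
If it is in box 1 (prior 2/7): the host has 3 equally likely choices, so probability 1/3; weight (2/7)·(1/3) = 2/21.
If it is in box 2 (prior 1/7): the host has 4 equally likely choices, so probability 1/4; weight (1/7)·(1/4) = 1/28.
If it is in either of boxes 3 and 5 (prior 1/7 each): the host has 3 equally likely choices, so probability 1/3; weight (1/7)·(1/3) = 1/21 each.
If it is in box 4 (prior 2/7): the host opened box 4, so this case is ruled out; weight (2/7)·0 = 0.
The weights sum to 19/84.
So P(the gold coin in box 5 | the host opened box 4) = (1/21) / (19/84) = 4/19.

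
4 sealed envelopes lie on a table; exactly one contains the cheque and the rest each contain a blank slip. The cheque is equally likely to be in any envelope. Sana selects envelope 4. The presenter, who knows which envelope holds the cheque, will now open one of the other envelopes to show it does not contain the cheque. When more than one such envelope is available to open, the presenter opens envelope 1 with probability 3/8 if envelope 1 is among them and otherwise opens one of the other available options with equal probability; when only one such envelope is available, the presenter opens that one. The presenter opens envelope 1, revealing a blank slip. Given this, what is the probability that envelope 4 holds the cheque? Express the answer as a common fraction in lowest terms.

1/3

Consider each possible location of the cheque in turn.
If it is in envelope 1 (prior 1/4): the presenter opened envelope 1, so this case is ruled out; weight (1/4)·0 = 0.
If it is in any of envelopes 2, 3, and 4 (prior 1/4 each): envelope 1 is available, opened with probability 3/8; weight (1/4)·(3/8) = 3/32 each.
The weights sum to 9/32.
So P(the cheque in envelope 4 | the presenter opened envelope 1) = (3/32) / (9/32) = 1/3.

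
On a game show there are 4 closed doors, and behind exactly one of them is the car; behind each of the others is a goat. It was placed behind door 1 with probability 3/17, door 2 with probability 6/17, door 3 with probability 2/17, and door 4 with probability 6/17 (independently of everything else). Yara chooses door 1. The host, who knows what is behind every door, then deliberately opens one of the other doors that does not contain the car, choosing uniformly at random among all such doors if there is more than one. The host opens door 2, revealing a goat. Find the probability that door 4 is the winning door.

3/5

Condition on the true location of the car.
If it is behind door 1 (prior 3/17): the host has 3 equally likely choices, so probability 1/3; weight (3/17)·(1/3) = 1/17.
If it is behind door 2 (prior 6/17): the host opened door 2, so this case is ruled out; weight (6/17)·0 = 0.
If it is behind door 3 (prior 2/17): the host has 2 equally likely choices, so probability 1/2; weight (2/17)·(1/2) = 1/17.
If it is behind door 4 (prior 6/17): the host has 2 equally likely choices, so probability 1/2; weight (6/17)·(1/2) = 3/17.
The weights sum to 5/17.
So P(the car behind door 4 | the host opened door 2) = (3/17) / (5/17) = 3/5.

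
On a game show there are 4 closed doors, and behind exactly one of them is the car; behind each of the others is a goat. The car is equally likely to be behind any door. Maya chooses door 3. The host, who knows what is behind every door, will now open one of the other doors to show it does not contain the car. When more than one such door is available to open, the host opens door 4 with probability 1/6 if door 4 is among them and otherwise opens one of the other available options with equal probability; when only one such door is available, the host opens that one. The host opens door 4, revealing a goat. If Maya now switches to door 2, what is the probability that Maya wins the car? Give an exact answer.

1/3

Condition on the true location of the car.
If it is behind any of doors 1, 2, and 3 (prior 1/4 each): door 4 is available, opened with probability 1/6; weight (1/4)·(1/6) = 1/24 each.
If it is behind door 4 (prior 1/4): the host opened door 4, so this case is ruled out; weight (1/4)·0 = 0.
The weights sum to 1/8.
So P(the car behind door 2 | the host opened door 4) = (1/24) / (1/8) = 1/3.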